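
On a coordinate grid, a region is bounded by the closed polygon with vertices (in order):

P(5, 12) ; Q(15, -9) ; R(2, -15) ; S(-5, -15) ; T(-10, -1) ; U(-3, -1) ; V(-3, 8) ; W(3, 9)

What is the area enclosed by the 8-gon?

Σ = (-225) + (-207) + (-105) + (-145) + (7) + (-27) + (-51) + (-9) = -762
Area = |Σ|/2 = 381.

381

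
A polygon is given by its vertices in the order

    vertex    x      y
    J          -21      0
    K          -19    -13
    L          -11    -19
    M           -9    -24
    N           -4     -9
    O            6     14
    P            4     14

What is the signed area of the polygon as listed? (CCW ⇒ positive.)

444.5

Apply Gauss's area formula: 2A = Σ (x_i·y_{i+1} − x_{i+1}·y_i), indices taken mod 7.
Σ = (273) + (218) + (93) + (-15) + (-2) + (28) + (294) = 889
Signed area = Σ/2 = 444.5 (positive ⇒ counter-clockwise traversal).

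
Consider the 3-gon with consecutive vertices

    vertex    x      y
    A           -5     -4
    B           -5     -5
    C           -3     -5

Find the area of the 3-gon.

1

Σ = (5) + (10) + (-13) = 2
Area = |Σ|/2 = 1.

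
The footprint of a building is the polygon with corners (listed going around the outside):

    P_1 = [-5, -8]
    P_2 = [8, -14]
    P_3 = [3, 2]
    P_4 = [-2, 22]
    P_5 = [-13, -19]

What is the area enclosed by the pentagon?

297.5

P_1→P_2: (-5)(-14) − (8)(-8) = 134
P_2→P_3: (8)(2) − (3)(-14) = 58
P_3→P_4: (3)(22) − (-2)(2) = 70
P_4→P_5: (-2)(-19) − (-13)(22) = 324
P_5→P_1: (-13)(-8) − (-5)(-19) = 9
Σ = 595
Area = |Σ|/2 = 297.5.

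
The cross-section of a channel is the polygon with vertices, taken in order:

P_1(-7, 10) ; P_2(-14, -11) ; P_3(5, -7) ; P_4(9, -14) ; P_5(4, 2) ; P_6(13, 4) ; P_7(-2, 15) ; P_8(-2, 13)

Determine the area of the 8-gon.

Apply the shoelace formula: 2A = Σ (x_i·y_{i+1} − x_{i+1}·y_i), indices taken mod 8.
Cross-terms: 217, 153, -7, 74, -10, 203, 4, 71  ⇒  Σ = 705
Area = |Σ|/2 = 352.5.

352.5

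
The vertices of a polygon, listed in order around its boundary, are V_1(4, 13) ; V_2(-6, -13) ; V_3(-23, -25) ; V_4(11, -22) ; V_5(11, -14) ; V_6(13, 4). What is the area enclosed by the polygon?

562.5

Σ = (26) + (-149) + (781) + (88) + (226) + (153) = 1125
Area = |Σ|/2 = 562.5.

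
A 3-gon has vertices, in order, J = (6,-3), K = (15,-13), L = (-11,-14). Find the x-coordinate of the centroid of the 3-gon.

Apply Gauss's area formula. First the cross-terms c_i = x_i·y_{i+1} − x_{i+1}·y_i:
  -33, -353, 117  ⇒  2A = -269, A = -134.5.
Then Σ (x_i + x_{i+1})·c_i = -2690, so x̄ = -2690 / (6·(-134.5)) = 10/3.

10/3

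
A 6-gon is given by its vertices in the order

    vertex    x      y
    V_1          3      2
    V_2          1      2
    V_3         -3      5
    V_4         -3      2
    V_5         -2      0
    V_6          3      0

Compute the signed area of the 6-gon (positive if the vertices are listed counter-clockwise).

17

Σ = (4) + (11) + (9) + (4) + (0) + (6) = 34
Signed area = Σ/2 = 17 (positive ⇒ counter-clockwise traversal).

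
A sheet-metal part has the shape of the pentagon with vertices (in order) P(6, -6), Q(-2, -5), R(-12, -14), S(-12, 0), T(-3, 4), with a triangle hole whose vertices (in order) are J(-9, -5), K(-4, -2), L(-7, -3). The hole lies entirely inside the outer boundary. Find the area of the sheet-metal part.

146

Outer boundary:
Σ = (-42) + (-32) + (-168) + (-48) + (-6) = -296
Area = |Σ|/2 = 148.
Hole:
Apply the shoelace formula: 2A = Σ (x_i·y_{i+1} − x_{i+1}·y_i), indices taken mod 3.
Σ = (-2) + (-2) + (8) = 4
Area = |Σ|/2 = 2.
Net area = 148 − 2 = 146.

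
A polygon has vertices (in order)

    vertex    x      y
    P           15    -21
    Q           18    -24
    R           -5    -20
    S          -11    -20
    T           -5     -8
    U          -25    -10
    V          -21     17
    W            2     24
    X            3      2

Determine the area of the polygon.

1039

P→Q: (15)(-24) − (18)(-21) = 18
Q→R: (18)(-20) − (-5)(-24) = -480
R→S: (-5)(-20) − (-11)(-20) = -120
S→T: (-11)(-8) − (-5)(-20) = -12
T→U: (-5)(-10) − (-25)(-8) = -150
U→V: (-25)(17) − (-21)(-10) = -635
V→W: (-21)(24) − (2)(17) = -538
W→X: (2)(2) − (3)(24) = -68
X→P: (3)(-21) − (15)(2) = -93
Σ = -2078
Area = |Σ|/2 = 1039.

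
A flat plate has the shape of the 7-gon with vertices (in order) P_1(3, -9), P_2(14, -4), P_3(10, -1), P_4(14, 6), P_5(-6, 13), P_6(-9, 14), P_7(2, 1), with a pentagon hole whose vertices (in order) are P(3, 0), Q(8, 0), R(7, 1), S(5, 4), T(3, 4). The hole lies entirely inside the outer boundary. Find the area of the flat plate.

Outer boundary:
Apply Gauss's area formula: 2A = Σ (x_i·y_{i+1} − x_{i+1}·y_i), indices taken mod 7.
P_1→P_2: (3)(-4) − (14)(-9) = 114
P_2→P_3: (14)(-1) − (10)(-4) = 26
P_3→P_4: (10)(6) − (14)(-1) = 74
P_4→P_5: (14)(13) − (-6)(6) = 218
P_5→P_6: (-6)(14) − (-9)(13) = 33
P_6→P_7: (-9)(1) − (2)(14) = -37
P_7→P_1: (2)(-9) − (3)(1) = -21
Σ = 407
Area = |Σ|/2 = 203.5.
Hole:
Σ = (0) + (8) + (23) + (8) + (-12) = 27
Area = |Σ|/2 = 13.5.
Net area = 203.5 − 13.5 = 190.

190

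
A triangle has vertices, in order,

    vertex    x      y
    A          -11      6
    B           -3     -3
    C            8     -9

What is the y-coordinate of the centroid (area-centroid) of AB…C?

-2

Apply Gauss's area formula. First the cross-terms c_i = x_i·y_{i+1} − x_{i+1}·y_i:
  51, 51, -51  ⇒  2A = 51, A = 25.5.
Then Σ (y_i + y_{i+1})·c_i = -306, so ȳ = -306 / (6·25.5) = -2.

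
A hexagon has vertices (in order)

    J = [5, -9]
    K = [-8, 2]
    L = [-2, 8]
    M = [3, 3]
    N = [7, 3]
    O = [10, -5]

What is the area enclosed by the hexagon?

J→K: (5)(2) − (-8)(-9) = -62
K→L: (-8)(8) − (-2)(2) = -60
L→M: (-2)(3) − (3)(8) = -30
M→N: (3)(3) − (7)(3) = -12
N→O: (7)(-5) − (10)(3) = -65
O→J: (10)(-9) − (5)(-5) = -65
Σ = -294
Area = |Σ|/2 = 147.

147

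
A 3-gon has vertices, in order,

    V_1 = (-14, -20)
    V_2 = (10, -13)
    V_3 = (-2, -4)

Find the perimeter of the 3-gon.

|V_1V_2| = √((24)² + (7)²) = √625 = 25
|V_2V_3| = √((-12)² + (9)²) = √225 = 15
|V_3V_1| = √((-12)² + (-16)²) = √400 = 20
Perimeter = 25 + 15 + 20 = 60.

60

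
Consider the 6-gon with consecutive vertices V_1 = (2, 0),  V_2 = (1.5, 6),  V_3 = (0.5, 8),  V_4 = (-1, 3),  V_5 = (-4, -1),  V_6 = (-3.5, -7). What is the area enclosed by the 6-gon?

41

Apply Gauss's area formula: 2A = Σ (x_i·y_{i+1} − x_{i+1}·y_i), indices taken mod 6.
V_1→V_2: (2)(6) − (1.5)(0) = 12
V_2→V_3: (1.5)(8) − (0.5)(6) = 9
V_3→V_4: (0.5)(3) − (-1)(8) = 9.5
V_4→V_5: (-1)(-1) − (-4)(3) = 13
V_5→V_6: (-4)(-7) − (-3.5)(-1) = 24.5
V_6→V_1: (-3.5)(0) − (2)(-7) = 14
Σ = 82
Area = |Σ|/2 = 41.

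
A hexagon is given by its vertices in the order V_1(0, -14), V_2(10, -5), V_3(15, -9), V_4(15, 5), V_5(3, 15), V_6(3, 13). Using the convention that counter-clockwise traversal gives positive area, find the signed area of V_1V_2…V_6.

248.5

Σ = (140) + (-15) + (210) + (210) + (-6) + (-42) = 497
Signed area = Σ/2 = 248.5 (positive ⇒ counter-clockwise traversal).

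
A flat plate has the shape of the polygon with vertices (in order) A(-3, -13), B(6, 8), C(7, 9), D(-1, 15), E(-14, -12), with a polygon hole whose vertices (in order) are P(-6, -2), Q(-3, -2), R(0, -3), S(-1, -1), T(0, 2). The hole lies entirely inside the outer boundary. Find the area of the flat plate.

Outer boundary:
Apply the surveyor's formula: 2A = Σ (x_i·y_{i+1} − x_{i+1}·y_i), indices taken mod 5.
A→B: (-3)(8) − (6)(-13) = 54
B→C: (6)(9) − (7)(8) = -2
C→D: (7)(15) − (-1)(9) = 114
D→E: (-1)(-12) − (-14)(15) = 222
E→A: (-14)(-13) − (-3)(-12) = 146
Σ = 534
Area = |Σ|/2 = 267.
Hole:
Apply the shoelace formula: 2A = Σ (x_i·y_{i+1} − x_{i+1}·y_i), indices taken mod 5.
P→Q: (-6)(-2) − (-3)(-2) = 6
Q→R: (-3)(-3) − (0)(-2) = 9
R→S: (0)(-1) − (-1)(-3) = -3
S→T: (-1)(2) − (0)(-1) = -2
T→P: (0)(-2) − (-6)(2) = 12
Σ = 22
Area = |Σ|/2 = 11.
Net area = 267 − 11 = 256.

256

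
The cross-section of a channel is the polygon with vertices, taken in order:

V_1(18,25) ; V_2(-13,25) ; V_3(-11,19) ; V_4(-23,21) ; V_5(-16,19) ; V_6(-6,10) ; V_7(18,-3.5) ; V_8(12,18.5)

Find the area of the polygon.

522.5

Apply the shoelace (surveyor's) formula: 2A = Σ (x_i·y_{i+1} − x_{i+1}·y_i), indices taken mod 8.
Cross-terms: 775, 28, 206, -101, -46, -159, 375, -33  ⇒  Σ = 1045
Area = |Σ|/2 = 522.5.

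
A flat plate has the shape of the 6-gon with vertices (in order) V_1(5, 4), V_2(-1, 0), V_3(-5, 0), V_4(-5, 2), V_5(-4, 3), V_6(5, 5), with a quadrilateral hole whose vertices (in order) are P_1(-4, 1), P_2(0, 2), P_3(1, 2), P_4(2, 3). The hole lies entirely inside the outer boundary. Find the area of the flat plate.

Outer boundary:
Cross-terms: 4, 0, -10, -7, -35, -5  ⇒  Σ = -53
Area = |Σ|/2 = 26.5.
Hole:
Apply the shoelace (surveyor's) formula: 2A = Σ (x_i·y_{i+1} − x_{i+1}·y_i), indices taken mod 4.
P_1→P_2: (-4)(2) − (0)(1) = -8
P_2→P_3: (0)(2) − (1)(2) = -2
P_3→P_4: (1)(3) − (2)(2) = -1
P_4→P_1: (2)(1) − (-4)(3) = 14
Σ = 3
Area = |Σ|/2 = 1.5.
Net area = 26.5 − 1.5 = 25.

25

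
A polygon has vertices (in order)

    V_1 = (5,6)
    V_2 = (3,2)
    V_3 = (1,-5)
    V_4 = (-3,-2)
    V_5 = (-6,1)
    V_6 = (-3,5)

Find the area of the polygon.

V_1→V_2: (5)(2) − (3)(6) = -8
V_2→V_3: (3)(-5) − (1)(2) = -17
V_3→V_4: (1)(-2) − (-3)(-5) = -17
V_4→V_5: (-3)(1) − (-6)(-2) = -15
V_5→V_6: (-6)(5) − (-3)(1) = -27
V_6→V_1: (-3)(6) − (5)(5) = -43
Σ = -127
Area = |Σ|/2 = 63.5.

63.5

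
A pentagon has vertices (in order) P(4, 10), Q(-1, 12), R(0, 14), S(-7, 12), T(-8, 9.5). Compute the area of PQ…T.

Apply the surveyor's formula: 2A = Σ (x_i·y_{i+1} − x_{i+1}·y_i), indices taken mod 5.
P→Q: (4)(12) − (-1)(10) = 58
Q→R: (-1)(14) − (0)(12) = -14
R→S: (0)(12) − (-7)(14) = 98
S→T: (-7)(9.5) − (-8)(12) = 29.5
T→P: (-8)(10) − (4)(9.5) = -118
Σ = 53.5
Area = |Σ|/2 = 26.75.

26.75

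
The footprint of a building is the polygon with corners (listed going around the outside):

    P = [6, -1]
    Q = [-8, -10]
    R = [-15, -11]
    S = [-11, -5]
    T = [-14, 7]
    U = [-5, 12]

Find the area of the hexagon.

261.5

Apply the shoelace (surveyor's) formula: 2A = Σ (x_i·y_{i+1} − x_{i+1}·y_i), indices taken mod 6.
P→Q: (6)(-10) − (-8)(-1) = -68
Q→R: (-8)(-11) − (-15)(-10) = -62
R→S: (-15)(-5) − (-11)(-11) = -46
S→T: (-11)(7) − (-14)(-5) = -147
T→U: (-14)(12) − (-5)(7) = -133
U→P: (-5)(-1) − (6)(12) = -67
Σ = -523
Area = |Σ|/2 = 261.5.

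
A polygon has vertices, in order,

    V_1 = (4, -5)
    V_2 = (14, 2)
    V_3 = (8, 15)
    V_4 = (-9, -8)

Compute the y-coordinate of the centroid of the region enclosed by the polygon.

128/63

Apply the surveyor's formula. First the cross-terms c_i = x_i·y_{i+1} − x_{i+1}·y_i:
  78, 194, 71, 77  ⇒  2A = 420, A = 210.
Then Σ (y_i + y_{i+1})·c_i = 2560, so ȳ = 2560 / (6·210) = 128/63.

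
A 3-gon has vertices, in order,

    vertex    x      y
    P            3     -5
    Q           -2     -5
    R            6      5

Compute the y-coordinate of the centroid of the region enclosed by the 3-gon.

-5/3

Apply the shoelace (surveyor's) formula. First the cross-terms c_i = x_i·y_{i+1} − x_{i+1}·y_i:
  -25, 20, -45  ⇒  2A = -50, A = -25.
Then Σ (y_i + y_{i+1})·c_i = 250, so ȳ = 250 / (6·(-25)) = -5/3.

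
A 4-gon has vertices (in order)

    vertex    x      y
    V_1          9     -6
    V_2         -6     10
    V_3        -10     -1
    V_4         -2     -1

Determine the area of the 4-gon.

94.5

Σ = (54) + (106) + (8) + (21) = 189
Area = |Σ|/2 = 94.5.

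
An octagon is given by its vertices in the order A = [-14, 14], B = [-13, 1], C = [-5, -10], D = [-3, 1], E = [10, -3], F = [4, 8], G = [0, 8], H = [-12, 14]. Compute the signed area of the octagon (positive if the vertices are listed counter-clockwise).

257.5

Apply the shoelace (surveyor's) formula: 2A = Σ (x_i·y_{i+1} − x_{i+1}·y_i), indices taken mod 8.
A→B: (-14)(1) − (-13)(14) = 168
B→C: (-13)(-10) − (-5)(1) = 135
C→D: (-5)(1) − (-3)(-10) = -35
D→E: (-3)(-3) − (10)(1) = -1
E→F: (10)(8) − (4)(-3) = 92
F→G: (4)(8) − (0)(8) = 32
G→H: (0)(14) − (-12)(8) = 96
H→A: (-12)(14) − (-14)(14) = 28
Σ = 515
Signed area = Σ/2 = 257.5 (positive ⇒ counter-clockwise traversal).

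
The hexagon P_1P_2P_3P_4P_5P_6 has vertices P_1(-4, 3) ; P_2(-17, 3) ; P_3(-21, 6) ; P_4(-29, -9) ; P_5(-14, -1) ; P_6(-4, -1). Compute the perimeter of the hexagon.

|P_1P_2| = √((-13)² + (0)²) = √169 = 13
|P_2P_3| = √((-4)² + (3)²) = √25 = 5
|P_3P_4| = √((-8)² + (-15)²) = √289 = 17
|P_4P_5| = √((15)² + (8)²) = √289 = 17
|P_5P_6| = √((10)² + (0)²) = √100 = 10
|P_6P_1| = √((0)² + (4)²) = √16 = 4
Perimeter = 13 + 5 + 17 + 17 + 10 + 4 = 66.

66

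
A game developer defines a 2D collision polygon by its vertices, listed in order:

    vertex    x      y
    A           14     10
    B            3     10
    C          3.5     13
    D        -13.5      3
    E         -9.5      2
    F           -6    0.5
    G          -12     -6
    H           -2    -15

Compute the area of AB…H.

354.375

A→B: (14)(10) − (3)(10) = 110
B→C: (3)(13) − (3.5)(10) = 4
C→D: (3.5)(3) − (-13.5)(13) = 186
D→E: (-13.5)(2) − (-9.5)(3) = 1.5
E→F: (-9.5)(0.5) − (-6)(2) = 7.25
F→G: (-6)(-6) − (-12)(0.5) = 42
G→H: (-12)(-15) − (-2)(-6) = 168
H→A: (-2)(10) − (14)(-15) = 190
Σ = 708.75
Area = |Σ|/2 = 354.375.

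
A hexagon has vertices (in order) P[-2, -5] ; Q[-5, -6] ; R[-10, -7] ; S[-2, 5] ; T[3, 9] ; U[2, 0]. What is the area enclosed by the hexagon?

81.5

Σ = (-13) + (-25) + (-64) + (-33) + (-18) + (-10) = -163
Area = |Σ|/2 = 81.5.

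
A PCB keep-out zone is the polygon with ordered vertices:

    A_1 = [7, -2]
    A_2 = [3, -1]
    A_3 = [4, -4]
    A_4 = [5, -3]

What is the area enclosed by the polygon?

Apply the shoelace formula: 2A = Σ (x_i·y_{i+1} − x_{i+1}·y_i), indices taken mod 4.
Cross-terms: -1, -8, 8, 11  ⇒  Σ = 10
Area = |Σ|/2 = 5.

5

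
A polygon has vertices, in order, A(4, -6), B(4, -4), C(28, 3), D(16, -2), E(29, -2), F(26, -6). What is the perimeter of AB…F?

|AB| = √((0)² + (2)²) = √4 = 2
|BC| = √((24)² + (7)²) = √625 = 25
|CD| = √((-12)² + (-5)²) = √169 = 13
|DE| = √((13)² + (0)²) = √169 = 13
|EF| = √((-3)² + (-4)²) = √25 = 5
|FA| = √((-22)² + (0)²) = √484 = 22
Perimeter = 2 + 25 + 13 + 13 + 5 + 22 = 80.

80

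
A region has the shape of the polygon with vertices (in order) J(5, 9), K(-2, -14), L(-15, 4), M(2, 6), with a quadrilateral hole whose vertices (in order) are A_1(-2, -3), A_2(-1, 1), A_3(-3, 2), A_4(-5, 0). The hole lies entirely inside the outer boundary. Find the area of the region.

179.5

Outer boundary:
Apply the shoelace formula: 2A = Σ (x_i·y_{i+1} − x_{i+1}·y_i), indices taken mod 4.
Σ = (-52) + (-218) + (-98) + (-12) = -380
Area = |Σ|/2 = 190.
Hole:
Apply the shoelace formula: 2A = Σ (x_i·y_{i+1} − x_{i+1}·y_i), indices taken mod 4.
A_1→A_2: (-2)(1) − (-1)(-3) = -5
A_2→A_3: (-1)(2) − (-3)(1) = 1
A_3→A_4: (-3)(0) − (-5)(2) = 10
A_4→A_1: (-5)(-3) − (-2)(0) = 15
Σ = 21
Area = |Σ|/2 = 10.5.
Net area = 190 − 10.5 = 179.5.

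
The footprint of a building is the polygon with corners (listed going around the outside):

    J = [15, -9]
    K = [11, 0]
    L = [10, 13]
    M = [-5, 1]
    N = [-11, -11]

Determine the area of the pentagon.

323.5

Apply the surveyor's formula: 2A = Σ (x_i·y_{i+1} − x_{i+1}·y_i), indices taken mod 5.
Σ = (99) + (143) + (75) + (66) + (264) = 647
Area = |Σ|/2 = 323.5.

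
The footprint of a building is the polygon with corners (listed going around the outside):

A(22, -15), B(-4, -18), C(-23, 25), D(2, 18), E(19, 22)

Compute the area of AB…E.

Apply the surveyor's formula: 2A = Σ (x_i·y_{i+1} − x_{i+1}·y_i), indices taken mod 5.
Cross-terms: -456, -514, -464, -298, -769  ⇒  Σ = -2501
Area = |Σ|/2 = 1250.5.

1250.5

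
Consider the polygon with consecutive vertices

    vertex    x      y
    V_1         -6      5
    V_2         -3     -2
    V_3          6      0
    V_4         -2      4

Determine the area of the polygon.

Σ = (27) + (12) + (24) + (14) = 77
Area = |Σ|/2 = 38.5.

38.5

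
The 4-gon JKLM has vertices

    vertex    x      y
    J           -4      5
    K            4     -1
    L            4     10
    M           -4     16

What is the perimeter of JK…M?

|JK| = √((8)² + (-6)²) = √100 = 10
|KL| = √((0)² + (11)²) = √121 = 11
|LM| = √((-8)² + (6)²) = √100 = 10
|MJ| = √((0)² + (-11)²) = √121 = 11
Perimeter = 10 + 11 + 10 + 11 = 42.

42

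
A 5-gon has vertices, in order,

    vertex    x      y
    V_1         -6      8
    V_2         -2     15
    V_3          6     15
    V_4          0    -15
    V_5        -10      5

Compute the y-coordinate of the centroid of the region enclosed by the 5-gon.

Apply the surveyor's formula. First the cross-terms c_i = x_i·y_{i+1} − x_{i+1}·y_i:
  -74, -120, -90, -150, -50  ⇒  2A = -484, A = -242.
Then Σ (y_i + y_{i+1})·c_i = -4452, so ȳ = -4452 / (6·(-242)) = 371/121.

371/121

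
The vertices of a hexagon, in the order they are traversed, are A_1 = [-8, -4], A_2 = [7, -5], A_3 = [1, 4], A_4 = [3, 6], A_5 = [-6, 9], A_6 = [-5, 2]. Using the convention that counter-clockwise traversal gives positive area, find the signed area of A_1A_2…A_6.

Apply Gauss's area formula: 2A = Σ (x_i·y_{i+1} − x_{i+1}·y_i), indices taken mod 6.
A_1→A_2: (-8)(-5) − (7)(-4) = 68
A_2→A_3: (7)(4) − (1)(-5) = 33
A_3→A_4: (1)(6) − (3)(4) = -6
A_4→A_5: (3)(9) − (-6)(6) = 63
A_5→A_6: (-6)(2) − (-5)(9) = 33
A_6→A_1: (-5)(-4) − (-8)(2) = 36
Σ = 227
Signed area = Σ/2 = 113.5 (positive ⇒ counter-clockwise traversal).

113.5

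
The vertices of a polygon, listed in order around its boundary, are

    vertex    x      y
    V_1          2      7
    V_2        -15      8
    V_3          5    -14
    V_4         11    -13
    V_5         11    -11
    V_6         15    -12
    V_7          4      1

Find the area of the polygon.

262

Apply Gauss's area formula: 2A = Σ (x_i·y_{i+1} − x_{i+1}·y_i), indices taken mod 7.
Cross-terms: 121, 170, 89, 22, 33, 63, 26  ⇒  Σ = 524
Area = |Σ|/2 = 262.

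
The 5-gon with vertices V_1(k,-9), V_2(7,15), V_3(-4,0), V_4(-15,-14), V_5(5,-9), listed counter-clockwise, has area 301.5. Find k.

11

The doubled signed area Σ (x_i y_{i+1} − x_{i+1} y_i) is linear in k.
With k=0 it equals 339; the coefficient of k is 24 (from the two edges through V_1).
So 24·k + 339 = 2·301.5 = 603 ⇒ k = 11.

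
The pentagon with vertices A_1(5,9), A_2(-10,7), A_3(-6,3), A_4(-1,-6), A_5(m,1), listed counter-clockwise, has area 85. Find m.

0

Write out the shoelace sum; only the two edges meeting at A_5 involve m:
2·Area = [((-1)·1 − m·(-6)) + (m·9 − 5·1)] + 176
       = 15·m + 170 = 170
⇒ m = 0.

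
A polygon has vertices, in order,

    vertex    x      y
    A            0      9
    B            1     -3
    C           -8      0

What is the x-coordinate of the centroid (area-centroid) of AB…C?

-7/3

Apply Gauss's area formula. First the cross-terms c_i = x_i·y_{i+1} − x_{i+1}·y_i:
  -9, -24, -72  ⇒  2A = -105, A = -52.5.
Then Σ (x_i + x_{i+1})·c_i = 735, so x̄ = 735 / (6·(-52.5)) = -7/3.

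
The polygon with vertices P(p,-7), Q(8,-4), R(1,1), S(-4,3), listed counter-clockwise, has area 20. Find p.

9

Write out the shoelace sum; only the two edges meeting at P involve p:
2·Area = [((-4)·(-7) − p·3) + (p·(-4) − 8·(-7))] + 19
       = -7·p + 103 = 40
⇒ p = 9.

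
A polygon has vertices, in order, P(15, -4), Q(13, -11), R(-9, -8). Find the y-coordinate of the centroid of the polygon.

Apply Gauss's area formula. First the cross-terms c_i = x_i·y_{i+1} − x_{i+1}·y_i:
  -113, -203, 156  ⇒  2A = -160, A = -80.
Then Σ (y_i + y_{i+1})·c_i = 3680, so ȳ = 3680 / (6·(-80)) = -23/3.

-23/3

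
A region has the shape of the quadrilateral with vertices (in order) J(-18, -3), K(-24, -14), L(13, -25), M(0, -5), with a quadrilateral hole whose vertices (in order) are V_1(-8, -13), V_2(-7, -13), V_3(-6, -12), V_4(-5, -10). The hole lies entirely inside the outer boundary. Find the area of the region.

401.5

Outer boundary:
J→K: (-18)(-14) − (-24)(-3) = 180
K→L: (-24)(-25) − (13)(-14) = 782
L→M: (13)(-5) − (0)(-25) = -65
M→J: (0)(-3) − (-18)(-5) = -90
Σ = 807
Area = |Σ|/2 = 403.5.
Hole:
Σ = (13) + (6) + (0) + (-15) = 4
Area = |Σ|/2 = 2.
Net area = 403.5 − 2 = 401.5.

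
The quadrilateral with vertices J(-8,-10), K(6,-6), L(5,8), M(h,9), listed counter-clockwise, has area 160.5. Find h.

Write out the shoelace sum; only the two edges meeting at M involve h:
2·Area = [(5·9 − h·8) + (h·(-10) − (-8)·9)] + 186
       = -18·h + 303 = 321
⇒ h = -1.

-1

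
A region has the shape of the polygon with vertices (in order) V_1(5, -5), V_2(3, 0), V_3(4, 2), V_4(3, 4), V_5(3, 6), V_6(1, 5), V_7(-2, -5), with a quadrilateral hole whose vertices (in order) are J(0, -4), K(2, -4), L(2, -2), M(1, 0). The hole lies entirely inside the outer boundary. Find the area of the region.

38

Outer boundary:
Apply the shoelace (surveyor's) formula: 2A = Σ (x_i·y_{i+1} − x_{i+1}·y_i), indices taken mod 7.
V_1→V_2: (5)(0) − (3)(-5) = 15
V_2→V_3: (3)(2) − (4)(0) = 6
V_3→V_4: (4)(4) − (3)(2) = 10
V_4→V_5: (3)(6) − (3)(4) = 6
V_5→V_6: (3)(5) − (1)(6) = 9
V_6→V_7: (1)(-5) − (-2)(5) = 5
V_7→V_1: (-2)(-5) − (5)(-5) = 35
Σ = 86
Area = |Σ|/2 = 43.
Hole:
J→K: (0)(-4) − (2)(-4) = 8
K→L: (2)(-2) − (2)(-4) = 4
L→M: (2)(0) − (1)(-2) = 2
M→J: (1)(-4) − (0)(0) = -4
Σ = 10
Area = |Σ|/2 = 5.
Net area = 43 − 5 = 38.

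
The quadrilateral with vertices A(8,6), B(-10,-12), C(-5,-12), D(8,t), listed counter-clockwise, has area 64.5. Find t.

3

The doubled signed area Σ (x_i y_{i+1} − x_{i+1} y_i) is linear in t.
With t=0 it equals 168; the coefficient of t is -13 (from the two edges through D).
So -13·t + 168 = 2·64.5 = 129 ⇒ t = 3.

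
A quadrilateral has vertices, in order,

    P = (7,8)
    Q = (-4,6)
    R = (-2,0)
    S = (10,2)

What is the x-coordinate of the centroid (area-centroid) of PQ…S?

Apply the shoelace (surveyor's) formula. First the cross-terms c_i = x_i·y_{i+1} − x_{i+1}·y_i:
  74, 12, -4, 66  ⇒  2A = 148, A = 74.
Then Σ (x_i + x_{i+1})·c_i = 1240, so x̄ = 1240 / (6·74) = 310/111.

310/111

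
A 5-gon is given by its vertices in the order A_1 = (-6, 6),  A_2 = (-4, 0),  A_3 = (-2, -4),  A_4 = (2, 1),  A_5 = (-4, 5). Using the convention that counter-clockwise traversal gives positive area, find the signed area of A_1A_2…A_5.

Apply the shoelace (surveyor's) formula: 2A = Σ (x_i·y_{i+1} − x_{i+1}·y_i), indices taken mod 5.
Σ = (24) + (16) + (6) + (14) + (6) = 66
Signed area = Σ/2 = 33 (positive ⇒ counter-clockwise traversal).

33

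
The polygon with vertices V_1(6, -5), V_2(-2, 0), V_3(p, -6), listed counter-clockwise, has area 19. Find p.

0

Write out the shoelace sum; only the two edges meeting at V_3 involve p:
2·Area = [((-2)·(-6) − p·0) + (p·(-5) − 6·(-6))] + -10
       = -5·p + 38 = 38
⇒ p = 0.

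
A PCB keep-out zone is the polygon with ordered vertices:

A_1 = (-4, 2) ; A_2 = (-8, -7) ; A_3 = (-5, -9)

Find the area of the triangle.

17.5

Apply the shoelace (surveyor's) formula: 2A = Σ (x_i·y_{i+1} − x_{i+1}·y_i), indices taken mod 3.
Cross-terms: 44, 37, -46  ⇒  Σ = 35
Area = |Σ|/2 = 17.5.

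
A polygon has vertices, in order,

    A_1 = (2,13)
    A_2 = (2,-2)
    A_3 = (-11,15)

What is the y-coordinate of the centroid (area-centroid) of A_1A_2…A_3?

26/3

Apply Gauss's area formula. First the cross-terms c_i = x_i·y_{i+1} − x_{i+1}·y_i:
  -30, 8, -173  ⇒  2A = -195, A = -97.5.
Then Σ (y_i + y_{i+1})·c_i = -5070, so ȳ = -5070 / (6·(-97.5)) = 26/3.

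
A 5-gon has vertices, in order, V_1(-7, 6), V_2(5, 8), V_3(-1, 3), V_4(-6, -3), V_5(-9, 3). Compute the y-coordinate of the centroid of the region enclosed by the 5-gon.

52/15

Apply Gauss's area formula. First the cross-terms c_i = x_i·y_{i+1} − x_{i+1}·y_i:
  -86, 23, 21, -45, -33  ⇒  2A = -120, A = -60.
Then Σ (y_i + y_{i+1})·c_i = -1248, so ȳ = -1248 / (6·(-60)) = 52/15.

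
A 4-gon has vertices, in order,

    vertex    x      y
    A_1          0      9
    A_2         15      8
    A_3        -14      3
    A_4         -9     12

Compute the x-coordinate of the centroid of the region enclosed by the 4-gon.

-263/75

Apply Gauss's area formula. First the cross-terms c_i = x_i·y_{i+1} − x_{i+1}·y_i:
  -135, 157, -141, -81  ⇒  2A = -200, A = -100.
Then Σ (x_i + x_{i+1})·c_i = 2104, so x̄ = 2104 / (6·(-100)) = -263/75.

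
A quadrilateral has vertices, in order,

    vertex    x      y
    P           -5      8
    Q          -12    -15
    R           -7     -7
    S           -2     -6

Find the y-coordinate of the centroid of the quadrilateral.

Apply the shoelace (surveyor's) formula. First the cross-terms c_i = x_i·y_{i+1} − x_{i+1}·y_i:
  171, -21, 28, -46  ⇒  2A = 132, A = 66.
Then Σ (y_i + y_{i+1})·c_i = -1191, so ȳ = -1191 / (6·66) = -397/132.

-397/132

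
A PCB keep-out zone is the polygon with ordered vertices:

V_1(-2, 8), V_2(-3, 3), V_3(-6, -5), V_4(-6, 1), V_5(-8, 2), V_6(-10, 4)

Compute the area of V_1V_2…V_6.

Σ = (18) + (33) + (-36) + (-4) + (-12) + (-72) = -73
Area = |Σ|/2 = 36.5.

36.5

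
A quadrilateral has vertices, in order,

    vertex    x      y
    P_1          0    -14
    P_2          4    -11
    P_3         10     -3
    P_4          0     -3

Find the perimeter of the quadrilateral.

|P_1P_2| = √((4)² + (3)²) = √25 = 5
|P_2P_3| = √((6)² + (8)²) = √100 = 10
|P_3P_4| = √((-10)² + (0)²) = √100 = 10
|P_4P_1| = √((0)² + (-11)²) = √121 = 11
Perimeter = 5 + 10 + 10 + 11 = 36.

36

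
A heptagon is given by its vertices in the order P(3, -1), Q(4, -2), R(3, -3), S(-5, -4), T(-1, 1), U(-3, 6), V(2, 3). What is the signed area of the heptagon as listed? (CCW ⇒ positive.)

Cross-terms: -2, -6, -27, -9, -3, -21, -11  ⇒  Σ = -79
Signed area = Σ/2 = -39.5 (negative ⇒ clockwise traversal).

-39.5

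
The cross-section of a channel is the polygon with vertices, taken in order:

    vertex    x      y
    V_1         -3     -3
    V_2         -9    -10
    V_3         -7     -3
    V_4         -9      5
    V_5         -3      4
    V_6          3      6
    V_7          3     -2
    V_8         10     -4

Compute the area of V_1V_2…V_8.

Σ = (3) + (-43) + (-62) + (-21) + (-30) + (-24) + (8) + (-42) = -211
Area = |Σ|/2 = 105.5.

105.5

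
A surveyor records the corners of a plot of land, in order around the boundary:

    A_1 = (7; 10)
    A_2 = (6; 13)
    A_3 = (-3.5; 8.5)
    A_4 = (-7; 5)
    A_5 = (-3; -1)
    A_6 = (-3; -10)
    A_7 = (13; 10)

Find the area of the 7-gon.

A_1→A_2: (7)(13) − (6)(10) = 31
A_2→A_3: (6)(8.5) − (-3.5)(13) = 96.5
A_3→A_4: (-3.5)(5) − (-7)(8.5) = 42
A_4→A_5: (-7)(-1) − (-3)(5) = 22
A_5→A_6: (-3)(-10) − (-3)(-1) = 27
A_6→A_7: (-3)(10) − (13)(-10) = 100
A_7→A_1: (13)(10) − (7)(10) = 60
Σ = 378.5
Area = |Σ|/2 = 189.25.

189.25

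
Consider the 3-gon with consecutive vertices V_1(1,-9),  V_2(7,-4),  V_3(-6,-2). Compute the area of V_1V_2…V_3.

Apply the shoelace (surveyor's) formula: 2A = Σ (x_i·y_{i+1} − x_{i+1}·y_i), indices taken mod 3.
V_1→V_2: (1)(-4) − (7)(-9) = 59
V_2→V_3: (7)(-2) − (-6)(-4) = -38
V_3→V_1: (-6)(-9) − (1)(-2) = 56
Σ = 77
Area = |Σ|/2 = 38.5.

38.5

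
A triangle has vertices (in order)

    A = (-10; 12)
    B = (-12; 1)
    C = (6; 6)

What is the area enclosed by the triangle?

94

Σ = (134) + (-78) + (132) = 188
Area = |Σ|/2 = 94.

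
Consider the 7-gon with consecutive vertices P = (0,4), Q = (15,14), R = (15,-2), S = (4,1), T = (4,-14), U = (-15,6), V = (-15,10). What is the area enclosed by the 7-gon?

321.5

Σ = (-60) + (-240) + (23) + (-60) + (-186) + (-60) + (-60) = -643
Area = |Σ|/2 = 321.5.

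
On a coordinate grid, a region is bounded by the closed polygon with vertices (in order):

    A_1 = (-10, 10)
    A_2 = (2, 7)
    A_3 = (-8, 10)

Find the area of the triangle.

3

A_1→A_2: (-10)(7) − (2)(10) = -90
A_2→A_3: (2)(10) − (-8)(7) = 76
A_3→A_1: (-8)(10) − (-10)(10) = 20
Σ = 6
Area = |Σ|/2 = 3.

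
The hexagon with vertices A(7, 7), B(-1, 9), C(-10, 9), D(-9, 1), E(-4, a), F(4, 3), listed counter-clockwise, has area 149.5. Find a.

-6

Write out the shoelace sum; only the two edges meeting at E involve a:
2·Area = [((-9)·a − (-4)·1) + ((-4)·3 − 4·a)] + 229
       = -13·a + 221 = 299
⇒ a = -6.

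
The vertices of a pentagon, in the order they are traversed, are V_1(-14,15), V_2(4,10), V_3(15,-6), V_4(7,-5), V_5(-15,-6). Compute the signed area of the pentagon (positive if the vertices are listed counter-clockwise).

Apply the surveyor's formula: 2A = Σ (x_i·y_{i+1} − x_{i+1}·y_i), indices taken mod 5.
Cross-terms: -200, -174, -33, -117, -309  ⇒  Σ = -833
Signed area = Σ/2 = -416.5 (negative ⇒ clockwise traversal).

-416.5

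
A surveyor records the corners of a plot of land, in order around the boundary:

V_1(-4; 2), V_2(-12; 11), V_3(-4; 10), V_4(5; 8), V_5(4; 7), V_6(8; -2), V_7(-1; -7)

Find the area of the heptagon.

Apply Gauss's area formula: 2A = Σ (x_i·y_{i+1} − x_{i+1}·y_i), indices taken mod 7.
Cross-terms: -20, -76, -82, 3, -64, -58, -30  ⇒  Σ = -327
Area = |Σ|/2 = 163.5.

163.5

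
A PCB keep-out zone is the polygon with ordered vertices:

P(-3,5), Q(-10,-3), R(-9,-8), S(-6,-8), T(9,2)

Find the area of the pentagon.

Σ = (59) + (53) + (24) + (60) + (51) = 247
Area = |Σ|/2 = 123.5.

123.5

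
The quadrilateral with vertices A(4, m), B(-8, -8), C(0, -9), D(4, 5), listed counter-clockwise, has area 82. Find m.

The doubled signed area Σ (x_i y_{i+1} − x_{i+1} y_i) is linear in m.
With m=0 it equals 56; the coefficient of m is 12 (from the two edges through A).
So 12·m + 56 = 2·82 = 164 ⇒ m = 9.

9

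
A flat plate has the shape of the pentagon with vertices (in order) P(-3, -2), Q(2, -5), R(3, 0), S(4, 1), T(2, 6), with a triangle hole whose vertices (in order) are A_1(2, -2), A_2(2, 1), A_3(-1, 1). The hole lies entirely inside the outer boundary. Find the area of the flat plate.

Outer boundary:
Apply the shoelace (surveyor's) formula: 2A = Σ (x_i·y_{i+1} − x_{i+1}·y_i), indices taken mod 5.
Cross-terms: 19, 15, 3, 22, 14  ⇒  Σ = 73
Area = |Σ|/2 = 36.5.
Hole:
Apply the surveyor's formula: 2A = Σ (x_i·y_{i+1} − x_{i+1}·y_i), indices taken mod 3.
Σ = (6) + (3) + (0) = 9
Area = |Σ|/2 = 4.5.
Net area = 36.5 − 4.5 = 32.

32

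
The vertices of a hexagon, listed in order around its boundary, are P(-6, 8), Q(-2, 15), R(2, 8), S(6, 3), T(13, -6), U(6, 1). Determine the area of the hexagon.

67

Apply the shoelace (surveyor's) formula: 2A = Σ (x_i·y_{i+1} − x_{i+1}·y_i), indices taken mod 6.
P→Q: (-6)(15) − (-2)(8) = -74
Q→R: (-2)(8) − (2)(15) = -46
R→S: (2)(3) − (6)(8) = -42
S→T: (6)(-6) − (13)(3) = -75
T→U: (13)(1) − (6)(-6) = 49
U→P: (6)(8) − (-6)(1) = 54
Σ = -134
Area = |Σ|/2 = 67.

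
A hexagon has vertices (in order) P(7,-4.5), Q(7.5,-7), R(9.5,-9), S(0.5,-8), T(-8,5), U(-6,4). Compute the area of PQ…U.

P→Q: (7)(-7) − (7.5)(-4.5) = -15.25
Q→R: (7.5)(-9) − (9.5)(-7) = -1
R→S: (9.5)(-8) − (0.5)(-9) = -71.5
S→T: (0.5)(5) − (-8)(-8) = -61.5
T→U: (-8)(4) − (-6)(5) = -2
U→P: (-6)(-4.5) − (7)(4) = -1
Σ = -152.25
Area = |Σ|/2 = 76.125.

76.125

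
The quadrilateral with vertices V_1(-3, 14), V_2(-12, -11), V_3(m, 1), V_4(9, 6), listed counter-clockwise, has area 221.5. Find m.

7

The doubled signed area Σ (x_i y_{i+1} − x_{i+1} y_i) is linear in m.
With m=0 it equals 324; the coefficient of m is 17 (from the two edges through V_3).
So 17·m + 324 = 2·221.5 = 443 ⇒ m = 7.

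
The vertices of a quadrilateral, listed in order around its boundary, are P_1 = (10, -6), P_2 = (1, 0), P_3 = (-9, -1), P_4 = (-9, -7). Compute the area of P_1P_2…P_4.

91.5

P_1→P_2: (10)(0) − (1)(-6) = 6
P_2→P_3: (1)(-1) − (-9)(0) = -1
P_3→P_4: (-9)(-7) − (-9)(-1) = 54
P_4→P_1: (-9)(-6) − (10)(-7) = 124
Σ = 183
Area = |Σ|/2 = 91.5.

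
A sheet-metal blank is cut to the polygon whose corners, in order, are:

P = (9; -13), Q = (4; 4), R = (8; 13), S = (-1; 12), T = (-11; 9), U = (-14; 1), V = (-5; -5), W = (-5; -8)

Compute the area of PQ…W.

341

Σ = (88) + (20) + (109) + (123) + (115) + (75) + (15) + (137) = 682
Area = |Σ|/2 = 341.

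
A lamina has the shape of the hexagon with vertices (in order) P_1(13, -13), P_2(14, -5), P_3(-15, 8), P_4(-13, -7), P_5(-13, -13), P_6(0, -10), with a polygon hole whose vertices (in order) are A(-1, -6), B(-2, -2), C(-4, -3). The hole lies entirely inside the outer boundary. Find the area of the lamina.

Outer boundary:
P_1→P_2: (13)(-5) − (14)(-13) = 117
P_2→P_3: (14)(8) − (-15)(-5) = 37
P_3→P_4: (-15)(-7) − (-13)(8) = 209
P_4→P_5: (-13)(-13) − (-13)(-7) = 78
P_5→P_6: (-13)(-10) − (0)(-13) = 130
P_6→P_1: (0)(-13) − (13)(-10) = 130
Σ = 701
Area = |Σ|/2 = 350.5.
Hole:
Apply the surveyor's formula: 2A = Σ (x_i·y_{i+1} − x_{i+1}·y_i), indices taken mod 3.
A→B: (-1)(-2) − (-2)(-6) = -10
B→C: (-2)(-3) − (-4)(-2) = -2
C→A: (-4)(-6) − (-1)(-3) = 21
Σ = 9
Area = |Σ|/2 = 4.5.
Net area = 350.5 − 4.5 = 346.

346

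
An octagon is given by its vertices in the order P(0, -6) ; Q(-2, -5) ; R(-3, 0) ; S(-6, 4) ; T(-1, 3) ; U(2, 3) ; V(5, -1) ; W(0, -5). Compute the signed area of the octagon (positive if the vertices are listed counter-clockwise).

Apply the shoelace formula: 2A = Σ (x_i·y_{i+1} − x_{i+1}·y_i), indices taken mod 8.
Σ = (-12) + (-15) + (-12) + (-14) + (-9) + (-17) + (-25) + (0) = -104
Signed area = Σ/2 = -52 (negative ⇒ clockwise traversal).

-52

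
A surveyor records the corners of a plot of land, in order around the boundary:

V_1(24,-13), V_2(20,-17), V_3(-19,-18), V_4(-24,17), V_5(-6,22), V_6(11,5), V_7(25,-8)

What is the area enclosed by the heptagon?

1315

Σ = (-148) + (-683) + (-755) + (-426) + (-272) + (-213) + (-133) = -2630
Area = |Σ|/2 = 1315.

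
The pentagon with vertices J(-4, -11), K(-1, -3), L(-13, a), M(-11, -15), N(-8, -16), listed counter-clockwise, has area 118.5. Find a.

0

The doubled signed area Σ (x_i y_{i+1} − x_{i+1} y_i) is linear in a.
With a=0 it equals 237; the coefficient of a is 10 (from the two edges through L).
So 10·a + 237 = 2·118.5 = 237 ⇒ a = 0.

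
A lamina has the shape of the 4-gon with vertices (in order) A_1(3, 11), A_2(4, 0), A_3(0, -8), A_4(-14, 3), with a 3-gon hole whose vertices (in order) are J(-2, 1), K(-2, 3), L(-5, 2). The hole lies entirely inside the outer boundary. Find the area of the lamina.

172.5

Outer boundary:
A_1→A_2: (3)(0) − (4)(11) = -44
A_2→A_3: (4)(-8) − (0)(0) = -32
A_3→A_4: (0)(3) − (-14)(-8) = -112
A_4→A_1: (-14)(11) − (3)(3) = -163
Σ = -351
Area = |Σ|/2 = 175.5.
Hole:
Apply Gauss's area formula: 2A = Σ (x_i·y_{i+1} − x_{i+1}·y_i), indices taken mod 3.
J→K: (-2)(3) − (-2)(1) = -4
K→L: (-2)(2) − (-5)(3) = 11
L→J: (-5)(1) − (-2)(2) = -1
Σ = 6
Area = |Σ|/2 = 3.
Net area = 175.5 − 3 = 172.5.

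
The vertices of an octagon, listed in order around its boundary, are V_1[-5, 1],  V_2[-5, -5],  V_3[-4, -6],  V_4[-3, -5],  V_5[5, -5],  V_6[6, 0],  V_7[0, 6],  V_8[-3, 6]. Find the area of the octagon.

96.5

Apply the shoelace formula: 2A = Σ (x_i·y_{i+1} − x_{i+1}·y_i), indices taken mod 8.
Cross-terms: 30, 10, 2, 40, 30, 36, 18, 27  ⇒  Σ = 193
Area = |Σ|/2 = 96.5.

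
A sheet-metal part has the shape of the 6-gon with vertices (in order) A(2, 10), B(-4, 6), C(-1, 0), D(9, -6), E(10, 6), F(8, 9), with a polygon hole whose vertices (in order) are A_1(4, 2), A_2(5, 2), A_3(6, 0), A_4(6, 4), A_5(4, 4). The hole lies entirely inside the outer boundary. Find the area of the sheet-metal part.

Outer boundary:
Σ = (52) + (6) + (6) + (114) + (42) + (62) = 282
Area = |Σ|/2 = 141.
Hole:
Apply the surveyor's formula: 2A = Σ (x_i·y_{i+1} − x_{i+1}·y_i), indices taken mod 5.
Cross-terms: -2, -12, 24, 8, -8  ⇒  Σ = 10
Area = |Σ|/2 = 5.
Net area = 141 − 5 = 136.

136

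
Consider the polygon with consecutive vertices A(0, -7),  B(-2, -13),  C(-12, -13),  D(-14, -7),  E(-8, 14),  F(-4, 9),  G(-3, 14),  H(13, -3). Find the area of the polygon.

401.5

A→B: (0)(-13) − (-2)(-7) = -14
B→C: (-2)(-13) − (-12)(-13) = -130
C→D: (-12)(-7) − (-14)(-13) = -98
D→E: (-14)(14) − (-8)(-7) = -252
E→F: (-8)(9) − (-4)(14) = -16
F→G: (-4)(14) − (-3)(9) = -29
G→H: (-3)(-3) − (13)(14) = -173
H→A: (13)(-7) − (0)(-3) = -91
Σ = -803
Area = |Σ|/2 = 401.5.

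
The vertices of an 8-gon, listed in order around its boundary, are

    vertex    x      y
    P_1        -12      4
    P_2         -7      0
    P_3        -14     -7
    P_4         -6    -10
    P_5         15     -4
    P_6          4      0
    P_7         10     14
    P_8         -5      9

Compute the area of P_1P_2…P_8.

334.5

Σ = (28) + (49) + (98) + (174) + (16) + (56) + (160) + (88) = 669
Area = |Σ|/2 = 334.5.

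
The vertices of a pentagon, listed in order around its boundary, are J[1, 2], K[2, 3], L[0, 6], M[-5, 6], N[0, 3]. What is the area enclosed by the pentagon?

Apply Gauss's area formula: 2A = Σ (x_i·y_{i+1} − x_{i+1}·y_i), indices taken mod 5.
Cross-terms: -1, 12, 30, -15, -3  ⇒  Σ = 23
Area = |Σ|/2 = 11.5.

11.5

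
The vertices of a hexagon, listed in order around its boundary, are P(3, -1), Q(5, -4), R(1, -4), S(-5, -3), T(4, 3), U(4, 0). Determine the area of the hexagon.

Cross-terms: -7, -16, -23, -3, -12, -4  ⇒  Σ = -65
Area = |Σ|/2 = 32.5.

32.5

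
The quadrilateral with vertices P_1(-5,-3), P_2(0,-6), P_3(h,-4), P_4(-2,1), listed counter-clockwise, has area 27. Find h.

The doubled signed area Σ (x_i y_{i+1} − x_{i+1} y_i) is linear in h.
With h=0 it equals 33; the coefficient of h is 7 (from the two edges through P_3).
So 7·h + 33 = 2·27 = 54 ⇒ h = 3.

3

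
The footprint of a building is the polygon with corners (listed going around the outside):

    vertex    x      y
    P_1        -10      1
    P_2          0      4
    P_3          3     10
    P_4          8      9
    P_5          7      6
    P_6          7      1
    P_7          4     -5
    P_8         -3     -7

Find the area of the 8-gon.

Apply the shoelace formula: 2A = Σ (x_i·y_{i+1} − x_{i+1}·y_i), indices taken mod 8.
Σ = (-40) + (-12) + (-53) + (-15) + (-35) + (-39) + (-43) + (-73) = -310
Area = |Σ|/2 = 155.

155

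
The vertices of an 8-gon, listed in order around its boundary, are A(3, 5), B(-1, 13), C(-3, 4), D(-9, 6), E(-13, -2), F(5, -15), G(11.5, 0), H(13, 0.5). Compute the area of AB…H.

319.875

A→B: (3)(13) − (-1)(5) = 44
B→C: (-1)(4) − (-3)(13) = 35
C→D: (-3)(6) − (-9)(4) = 18
D→E: (-9)(-2) − (-13)(6) = 96
E→F: (-13)(-15) − (5)(-2) = 205
F→G: (5)(0) − (11.5)(-15) = 172.5
G→H: (11.5)(0.5) − (13)(0) = 5.75
H→A: (13)(5) − (3)(0.5) = 63.5
Σ = 639.75
Area = |Σ|/2 = 319.875.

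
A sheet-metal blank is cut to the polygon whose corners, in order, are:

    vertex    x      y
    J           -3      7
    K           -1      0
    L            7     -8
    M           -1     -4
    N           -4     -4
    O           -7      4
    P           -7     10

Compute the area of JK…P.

Apply the shoelace (surveyor's) formula: 2A = Σ (x_i·y_{i+1} − x_{i+1}·y_i), indices taken mod 7.
Σ = (7) + (8) + (-36) + (-12) + (-44) + (-42) + (-19) = -138
Area = |Σ|/2 = 69.

69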